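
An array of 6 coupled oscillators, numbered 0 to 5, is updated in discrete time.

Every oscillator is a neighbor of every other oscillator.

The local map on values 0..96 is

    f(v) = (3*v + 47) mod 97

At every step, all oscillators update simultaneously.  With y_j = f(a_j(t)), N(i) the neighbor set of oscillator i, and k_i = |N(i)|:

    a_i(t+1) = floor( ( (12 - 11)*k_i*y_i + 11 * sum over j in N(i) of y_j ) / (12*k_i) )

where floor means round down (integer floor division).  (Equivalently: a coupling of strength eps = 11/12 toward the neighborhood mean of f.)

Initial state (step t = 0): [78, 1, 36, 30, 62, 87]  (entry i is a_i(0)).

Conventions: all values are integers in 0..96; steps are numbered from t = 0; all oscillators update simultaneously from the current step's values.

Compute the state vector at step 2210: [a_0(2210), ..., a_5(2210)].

Answer: [25, 25, 25, 25, 25, 25]
Key observation: The state at step 5, [25, 25, 25, 25, 25, 25], reappears at step 6: the system is in a cycle of period 1 from step 5 on.  Therefore the state at step 2210 equals the state at step 5 + ((2210 - 5) mod 1) = 5, which is [25, 25, 25, 25, 25, 25].

Derivation:
t=0: [78, 1, 36, 30, 62, 87]
t=1: [44, 48, 47, 49, 49, 51]
t=2: [41, 40, 40, 50, 50, 49]
t=3: [32, 33, 33, 39, 39, 40]
t=4: [59, 58, 58, 57, 57, 56]
t=5: [25, 25, 25, 25, 25, 25]
t=6: [25, 25, 25, 25, 25, 25]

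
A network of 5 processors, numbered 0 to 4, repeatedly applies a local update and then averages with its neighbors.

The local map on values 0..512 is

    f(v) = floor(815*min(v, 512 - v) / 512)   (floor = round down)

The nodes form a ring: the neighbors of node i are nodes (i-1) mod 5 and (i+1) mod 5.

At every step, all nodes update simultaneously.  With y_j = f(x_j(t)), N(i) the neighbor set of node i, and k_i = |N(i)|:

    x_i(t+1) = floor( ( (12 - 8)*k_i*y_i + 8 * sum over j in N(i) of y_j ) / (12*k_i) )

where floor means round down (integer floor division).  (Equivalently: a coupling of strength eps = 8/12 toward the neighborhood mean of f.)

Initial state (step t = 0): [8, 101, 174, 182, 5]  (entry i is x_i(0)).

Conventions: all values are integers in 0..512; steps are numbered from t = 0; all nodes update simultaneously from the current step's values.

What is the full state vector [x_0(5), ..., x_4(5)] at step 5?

Answer: [325, 342, 358, 346, 327]

Derivation:
t=0: [8, 101, 174, 182, 5]
t=1: [59, 149, 241, 190, 102]
t=2: [164, 237, 307, 282, 185]
t=3: [310, 321, 356, 328, 307]
t=4: [317, 291, 281, 288, 313]
t=5: [325, 342, 358, 346, 327]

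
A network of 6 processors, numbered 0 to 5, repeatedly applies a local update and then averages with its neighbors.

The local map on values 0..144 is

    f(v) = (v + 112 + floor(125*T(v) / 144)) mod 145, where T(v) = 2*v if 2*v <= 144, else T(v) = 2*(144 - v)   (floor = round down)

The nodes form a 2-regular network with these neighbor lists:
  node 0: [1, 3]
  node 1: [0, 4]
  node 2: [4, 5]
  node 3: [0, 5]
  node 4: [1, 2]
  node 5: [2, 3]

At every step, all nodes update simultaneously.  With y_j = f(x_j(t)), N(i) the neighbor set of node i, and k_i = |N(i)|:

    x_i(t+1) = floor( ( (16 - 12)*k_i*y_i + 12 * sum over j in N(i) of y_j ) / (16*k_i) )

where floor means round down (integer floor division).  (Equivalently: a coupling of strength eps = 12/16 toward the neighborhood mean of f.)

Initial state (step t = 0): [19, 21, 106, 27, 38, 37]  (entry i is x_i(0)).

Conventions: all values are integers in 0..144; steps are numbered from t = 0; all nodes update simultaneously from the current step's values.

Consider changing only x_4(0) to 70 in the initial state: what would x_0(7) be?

Simulating step by step:
t=0: [19, 21, 106, 27, 70, 37]
t=1: [28, 17, 64, 42, 64, 83]
t=2: [46, 72, 92, 40, 93, 86]
t=3: [58, 40, 5, 56, 9, 32]
t=4: [104, 116, 102, 97, 109, 105]
t=5: [84, 136, 138, 104, 136, 87]
t=6: [98, 76, 74, 41, 115, 97]
t=7: [71, 107, 53, 73, 45, 36]

Answer: x_0(7) = 71
Key observation: This trace re-runs the system from the modified initial state.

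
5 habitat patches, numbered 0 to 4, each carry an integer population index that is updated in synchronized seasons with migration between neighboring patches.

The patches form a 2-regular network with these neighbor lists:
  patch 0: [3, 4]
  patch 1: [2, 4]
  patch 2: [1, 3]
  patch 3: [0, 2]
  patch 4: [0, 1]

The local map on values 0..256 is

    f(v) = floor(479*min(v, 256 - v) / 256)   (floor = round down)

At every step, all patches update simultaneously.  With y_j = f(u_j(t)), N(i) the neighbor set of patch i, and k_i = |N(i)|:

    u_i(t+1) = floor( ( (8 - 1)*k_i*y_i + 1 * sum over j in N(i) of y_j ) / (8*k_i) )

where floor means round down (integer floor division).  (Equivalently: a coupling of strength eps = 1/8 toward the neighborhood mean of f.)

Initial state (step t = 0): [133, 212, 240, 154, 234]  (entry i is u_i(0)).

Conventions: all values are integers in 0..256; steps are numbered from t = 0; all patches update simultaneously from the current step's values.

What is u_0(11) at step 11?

Simulating step by step:
t=0: [133, 212, 240, 154, 234]
t=1: [215, 76, 42, 182, 55]
t=2: [81, 135, 85, 130, 102]
t=3: [158, 219, 167, 225, 189]
t=4: [171, 78, 153, 72, 125]
t=5: [162, 153, 185, 139, 222]
t=6: [170, 180, 141, 209, 78]
t=7: [154, 146, 202, 99, 145]
t=8: [190, 198, 112, 180, 205]
t=9: [122, 113, 198, 145, 97]
t=10: [223, 202, 120, 202, 185]
t=11: [67, 110, 208, 106, 125]

Answer: u_0(11) = 67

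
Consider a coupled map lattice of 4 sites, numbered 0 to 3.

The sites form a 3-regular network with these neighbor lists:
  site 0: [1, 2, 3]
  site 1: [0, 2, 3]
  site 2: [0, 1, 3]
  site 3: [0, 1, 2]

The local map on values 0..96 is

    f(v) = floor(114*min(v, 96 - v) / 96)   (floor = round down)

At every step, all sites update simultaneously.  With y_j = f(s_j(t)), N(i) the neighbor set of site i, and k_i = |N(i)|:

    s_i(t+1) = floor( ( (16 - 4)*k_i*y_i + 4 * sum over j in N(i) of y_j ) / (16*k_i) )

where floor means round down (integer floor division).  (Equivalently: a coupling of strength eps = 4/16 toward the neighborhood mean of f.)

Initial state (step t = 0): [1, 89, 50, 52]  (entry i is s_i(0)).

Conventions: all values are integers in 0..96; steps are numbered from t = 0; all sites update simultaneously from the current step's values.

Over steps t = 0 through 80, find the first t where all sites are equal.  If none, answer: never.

Simulating step by step:
t=0: [1, 89, 50, 52]  (not all equal)
t=1: [10, 14, 45, 44]  (not all equal)
t=2: [18, 21, 46, 45]  (not all equal)
t=3: [26, 28, 48, 48]  (not all equal)
t=4: [34, 36, 52, 52]  (not all equal)
t=5: [42, 43, 50, 50]  (not all equal)
t=6: [50, 51, 53, 53]  (not all equal)
t=7: [53, 52, 51, 51]  (not all equal)
t=8: [51, 52, 52, 52]  (not all equal)
t=9: [52, 52, 52, 52]  (all equal)

Answer: 9
Key observation: Synchronization is absorbing here: once all sites are equal they stay equal, and step 9 is the first all-equal step.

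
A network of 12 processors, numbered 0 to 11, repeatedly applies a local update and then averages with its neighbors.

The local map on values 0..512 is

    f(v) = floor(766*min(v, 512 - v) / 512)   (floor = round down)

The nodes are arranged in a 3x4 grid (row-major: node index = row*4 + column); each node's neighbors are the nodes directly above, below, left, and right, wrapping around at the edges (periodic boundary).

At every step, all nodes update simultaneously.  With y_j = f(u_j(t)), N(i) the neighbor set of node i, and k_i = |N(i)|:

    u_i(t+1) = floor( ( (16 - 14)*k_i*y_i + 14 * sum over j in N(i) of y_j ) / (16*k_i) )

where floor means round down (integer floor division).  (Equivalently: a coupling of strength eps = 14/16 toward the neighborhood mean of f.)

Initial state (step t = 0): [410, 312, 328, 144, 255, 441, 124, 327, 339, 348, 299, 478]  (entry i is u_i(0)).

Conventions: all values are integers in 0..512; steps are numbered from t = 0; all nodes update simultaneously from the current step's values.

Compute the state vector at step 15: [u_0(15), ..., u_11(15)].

Simulating step by step:
t=0: [410, 312, 328, 144, 255, 441, 124, 327, 339, 348, 299, 478]
t=1: [271, 207, 256, 191, 220, 256, 236, 216, 213, 245, 204, 239]
t=2: [316, 365, 321, 346, 343, 344, 349, 330, 348, 333, 357, 313]
t=3: [247, 267, 241, 281, 263, 245, 257, 261, 273, 240, 267, 255]
t=4: [361, 363, 363, 367, 367, 369, 368, 370, 368, 363, 369, 363]
t=5: [218, 220, 217, 219, 216, 218, 215, 216, 220, 216, 219, 215]
t=6: [326, 325, 325, 323, 325, 324, 324, 323, 323, 327, 322, 325]
t=7: [280, 278, 281, 279, 280, 279, 281, 280, 278, 280, 279, 282]
t=8: [348, 347, 347, 346, 347, 347, 346, 346, 346, 348, 345, 347]
t=9: [246, 245, 247, 246, 246, 246, 247, 247, 245, 246, 246, 247]
t=10: [367, 367, 367, 368, 367, 367, 368, 368, 367, 367, 368, 367]
t=11: [215, 216, 215, 215, 215, 215, 215, 215, 216, 215, 215, 215]
t=12: [321, 321, 321, 321, 321, 321, 321, 321, 321, 321, 321, 321]
t=13: [285, 285, 285, 285, 285, 285, 285, 285, 285, 285, 285, 285]
t=14: [339, 339, 339, 339, 339, 339, 339, 339, 339, 339, 339, 339]
t=15: [258, 258, 258, 258, 258, 258, 258, 258, 258, 258, 258, 258]

Answer: [258, 258, 258, 258, 258, 258, 258, 258, 258, 258, 258, 258]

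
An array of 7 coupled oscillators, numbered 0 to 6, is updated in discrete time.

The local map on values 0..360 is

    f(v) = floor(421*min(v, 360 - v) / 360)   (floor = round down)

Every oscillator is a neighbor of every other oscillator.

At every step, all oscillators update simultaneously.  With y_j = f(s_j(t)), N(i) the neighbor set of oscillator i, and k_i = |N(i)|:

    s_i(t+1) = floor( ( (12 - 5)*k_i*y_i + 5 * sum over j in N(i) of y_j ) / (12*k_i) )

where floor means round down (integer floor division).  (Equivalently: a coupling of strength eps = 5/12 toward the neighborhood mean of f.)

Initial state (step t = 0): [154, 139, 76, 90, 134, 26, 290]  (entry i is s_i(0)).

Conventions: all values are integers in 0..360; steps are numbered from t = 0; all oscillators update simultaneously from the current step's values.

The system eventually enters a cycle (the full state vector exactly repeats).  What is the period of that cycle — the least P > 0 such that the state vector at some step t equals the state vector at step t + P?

Answer: 8
Key observation: The state at step 15, [208, 208, 208, 208, 208, 208, 208], reappears at step 23 — and no state repeats earlier — so the cycle the system enters has period 8.

Derivation:
t=0: [154, 139, 76, 90, 134, 26, 290]
t=1: [148, 138, 100, 109, 135, 71, 97]
t=2: [153, 147, 124, 129, 145, 107, 122]
t=3: [166, 162, 149, 152, 161, 139, 147]
t=4: [186, 184, 176, 178, 183, 170, 175]
t=5: [203, 204, 204, 206, 205, 200, 204]
t=6: [182, 182, 182, 181, 181, 184, 182]
t=7: [207, 207, 207, 208, 208, 206, 207]
t=8: [178, 178, 178, 177, 177, 179, 178]
t=9: [207, 207, 207, 206, 206, 208, 207]
t=10: [178, 178, 178, 179, 179, 177, 178]
t=11: [208, 208, 208, 208, 208, 206, 208]
t=12: [177, 177, 177, 177, 177, 178, 177]
t=13: [206, 206, 206, 206, 206, 207, 206]
t=14: [179, 179, 179, 179, 179, 178, 179]
t=15: [208, 208, 208, 208, 208, 208, 208]
t=16: [177, 177, 177, 177, 177, 177, 177]
t=17: [206, 206, 206, 206, 206, 206, 206]
t=18: [180, 180, 180, 180, 180, 180, 180]
t=19: [210, 210, 210, 210, 210, 210, 210]
t=20: [175, 175, 175, 175, 175, 175, 175]
t=21: [204, 204, 204, 204, 204, 204, 204]
t=22: [182, 182, 182, 182, 182, 182, 182]
t=23: [208, 208, 208, 208, 208, 208, 208]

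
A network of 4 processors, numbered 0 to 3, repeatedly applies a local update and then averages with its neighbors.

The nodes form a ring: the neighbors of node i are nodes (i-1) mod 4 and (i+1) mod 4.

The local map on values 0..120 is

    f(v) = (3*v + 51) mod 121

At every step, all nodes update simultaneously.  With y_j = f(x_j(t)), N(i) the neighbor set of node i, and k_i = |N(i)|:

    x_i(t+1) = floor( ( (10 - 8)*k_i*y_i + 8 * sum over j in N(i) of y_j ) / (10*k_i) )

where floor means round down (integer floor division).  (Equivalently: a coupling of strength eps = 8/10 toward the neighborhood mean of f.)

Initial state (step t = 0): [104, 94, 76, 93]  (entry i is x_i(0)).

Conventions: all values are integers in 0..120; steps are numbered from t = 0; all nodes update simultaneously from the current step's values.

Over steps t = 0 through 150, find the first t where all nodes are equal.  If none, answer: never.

Answer: 38
Key observation: Synchronization is absorbing here: once all nodes are equal they stay equal, and step 38 is the first all-equal step.

Derivation:
t=0: [104, 94, 76, 93]  (not all equal)
t=1: [71, 33, 79, 32]  (not all equal)
t=2: [26, 33, 31, 32]  (not all equal)
t=3: [23, 18, 26, 17]  (not all equal)
t=4: [106, 72, 84, 71]  (not all equal)
t=5: [20, 31, 31, 31]  (not all equal)
t=6: [40, 58, 23, 58]  (not all equal)
t=7: [93, 88, 107, 88]  (not all equal)
t=8: [76, 53, 60, 53]  (not all equal)
t=9: [78, 76, 93, 76]  (not all equal)
t=10: [38, 59, 47, 59]  (not all equal)
t=11: [94, 67, 99, 67]  (not all equal)
t=12: [26, 80, 29, 80]  (not all equal)
t=13: [40, 19, 42, 19]  (not all equal)
t=14: [96, 64, 97, 64]  (not all equal)
t=15: [20, 79, 20, 79]  (not all equal)
t=16: [59, 98, 59, 98]  (not all equal)
t=17: [103, 106, 103, 106]  (not all equal)
t=18: [28, 95, 28, 95]  (not all equal)
t=19: [78, 30, 78, 30]  (not all equal)
t=20: [24, 38, 24, 38]  (not all equal)
t=21: [35, 10, 35, 10]  (not all equal)
t=22: [71, 44, 71, 44]  (not all equal)
t=23: [54, 30, 54, 30]  (not all equal)
t=24: [34, 77, 34, 77]  (not all equal)
t=25: [38, 33, 38, 33]  (not all equal)
t=26: [32, 41, 32, 41]  (not all equal)
t=27: [47, 31, 47, 31]  (not all equal)
t=28: [32, 61, 32, 61]  (not all equal)
t=29: [95, 43, 95, 43]  (not all equal)
t=30: [66, 87, 66, 87]  (not all equal)
t=31: [57, 19, 57, 19]  (not all equal)
t=32: [106, 102, 106, 102]  (not all equal)
t=33: [93, 27, 93, 27]  (not all equal)
t=34: [26, 72, 26, 72]  (not all equal)
t=35: [21, 11, 21, 11]  (not all equal)
t=36: [90, 108, 90, 108]  (not all equal)
t=37: [25, 65, 25, 65]  (not all equal)
t=38: [4, 4, 4, 4]  (all equal)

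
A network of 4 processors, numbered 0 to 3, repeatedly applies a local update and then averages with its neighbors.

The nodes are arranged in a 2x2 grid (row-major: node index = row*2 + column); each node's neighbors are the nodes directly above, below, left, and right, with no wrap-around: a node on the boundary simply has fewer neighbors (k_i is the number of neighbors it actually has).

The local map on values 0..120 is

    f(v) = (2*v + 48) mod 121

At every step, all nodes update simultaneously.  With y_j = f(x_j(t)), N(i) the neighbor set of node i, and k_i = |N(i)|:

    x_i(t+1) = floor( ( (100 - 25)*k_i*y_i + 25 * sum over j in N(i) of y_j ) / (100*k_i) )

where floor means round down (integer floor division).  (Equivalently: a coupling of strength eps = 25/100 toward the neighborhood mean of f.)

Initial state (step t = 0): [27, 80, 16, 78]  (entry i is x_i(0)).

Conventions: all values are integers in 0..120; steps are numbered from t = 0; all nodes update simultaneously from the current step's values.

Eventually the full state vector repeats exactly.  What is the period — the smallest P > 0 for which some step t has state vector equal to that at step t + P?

Answer: 10
Key observation: The state at step 94, [95, 95, 95, 96], reappears at step 104 — and no state repeats earlier — so the cycle the system enters has period 10.

Derivation:
t=0: [27, 80, 16, 78]
t=1: [97, 88, 83, 83]
t=2: [24, 88, 81, 94]
t=3: [96, 103, 93, 110]
t=4: [104, 27, 102, 35]
t=5: [24, 93, 24, 102]
t=6: [98, 98, 85, 33]
t=7: [13, 16, 87, 97]
t=8: [78, 69, 85, 22]
t=9: [82, 70, 94, 89]
t=10: [91, 74, 110, 101]
t=11: [94, 70, 34, 18]
t=12: [109, 75, 111, 85]
t=13: [31, 72, 36, 85]
t=14: [106, 79, 115, 96]
t=15: [28, 80, 44, 104]
t=16: [90, 80, 26, 23]
t=17: [103, 90, 100, 93]
t=18: [23, 95, 20, 98]
t=19: [96, 99, 78, 27]
t=20: [100, 30, 89, 87]
t=21: [31, 94, 92, 102]
t=22: [110, 101, 98, 35]
t=23: [20, 24, 19, 89]
t=24: [88, 96, 88, 101]
t=25: [105, 103, 91, 33]
t=26: [27, 25, 98, 100]
t=27: [89, 87, 15, 17]
t=28: [101, 99, 81, 83]
t=29: [17, 15, 79, 81]
t=30: [81, 79, 85, 87]
t=31: [89, 87, 96, 98]
t=32: [106, 89, 102, 29]
t=33: [27, 94, 23, 93]
t=34: [102, 113, 97, 110]
t=35: [11, 28, 4, 23]
t=36: [72, 98, 62, 90]
t=37: [59, 23, 60, 86]
t=38: [51, 88, 53, 91]
t=39: [38, 94, 42, 98]
t=40: [18, 86, 8, 17]
t=41: [83, 95, 68, 81]
t=42: [92, 110, 70, 89]
t=43: [94, 46, 77, 90]
t=44: [98, 42, 88, 92]
t=45: [15, 22, 91, 97]
t=46: [83, 78, 91, 25]
t=47: [93, 86, 105, 97]
t=48: [99, 88, 26, 14]
t=49: [28, 87, 85, 82]
t=50: [102, 100, 97, 93]
t=51: [8, 19, 15, 85]
t=52: [68, 84, 78, 93]
t=53: [69, 93, 84, 107]
t=54: [74, 95, 81, 41]
t=55: [82, 98, 77, 32]
t=56: [78, 26, 86, 94]
t=57: [87, 99, 99, 111]
t=58: [76, 19, 19, 22]
t=59: [80, 85, 85, 90]
t=60: [89, 97, 97, 104]
t=61: [78, 14, 14, 10]
t=62: [81, 75, 75, 70]
t=63: [86, 77, 77, 69]
t=64: [94, 81, 81, 69]
t=65: [108, 89, 89, 71]
t=66: [42, 90, 90, 78]
t=67: [35, 92, 92, 89]
t=68: [116, 111, 111, 106]
t=69: [35, 28, 28, 20]
t=70: [114, 103, 103, 92]
t=71: [28, 27, 27, 86]
t=72: [103, 101, 101, 99]
t=73: [11, 8, 8, 5]
t=74: [68, 64, 64, 59]
t=75: [61, 54, 54, 47]
t=76: [45, 35, 35, 24]
t=77: [42, 102, 102, 101]
t=78: [10, 9, 9, 8]
t=79: [67, 66, 66, 64]
t=80: [60, 58, 58, 56]
t=81: [46, 43, 43, 40]
t=82: [17, 13, 13, 8]
t=83: [80, 73, 73, 66]
t=84: [83, 73, 73, 62]
t=85: [88, 72, 72, 56]
t=86: [95, 71, 71, 47]
t=87: [105, 69, 69, 33]
t=88: [28, 65, 65, 101]
t=89: [92, 56, 56, 20]
t=90: [93, 54, 54, 75]
t=91: [93, 50, 50, 66]
t=92: [91, 41, 41, 51]
t=93: [84, 24, 24, 24]
t=94: [95, 95, 95, 96]
t=95: [117, 117, 117, 118]
t=96: [40, 40, 40, 41]
t=97: [7, 7, 7, 8]
t=98: [62, 62, 62, 63]
t=99: [51, 51, 51, 52]
t=100: [29, 29, 29, 30]
t=101: [106, 106, 106, 107]
t=102: [18, 18, 18, 19]
t=103: [84, 84, 84, 85]
t=104: [95, 95, 95, 96]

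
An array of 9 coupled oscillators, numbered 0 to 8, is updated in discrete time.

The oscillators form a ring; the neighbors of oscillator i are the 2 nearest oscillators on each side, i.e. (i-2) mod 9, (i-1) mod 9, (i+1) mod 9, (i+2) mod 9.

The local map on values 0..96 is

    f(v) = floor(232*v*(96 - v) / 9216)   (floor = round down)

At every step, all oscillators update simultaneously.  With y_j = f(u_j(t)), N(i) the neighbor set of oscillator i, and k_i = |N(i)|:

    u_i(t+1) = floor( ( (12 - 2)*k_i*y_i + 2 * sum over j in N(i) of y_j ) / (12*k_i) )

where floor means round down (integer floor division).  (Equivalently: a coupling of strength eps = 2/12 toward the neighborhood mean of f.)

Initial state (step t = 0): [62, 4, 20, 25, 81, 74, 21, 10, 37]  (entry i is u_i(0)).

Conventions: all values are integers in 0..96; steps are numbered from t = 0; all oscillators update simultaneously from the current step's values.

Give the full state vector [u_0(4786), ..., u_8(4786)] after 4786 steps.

Simulating step by step:
t=0: [62, 4, 20, 25, 81, 74, 21, 10, 37]
t=1: [49, 15, 37, 41, 31, 38, 38, 25, 50]
t=2: [55, 34, 53, 54, 50, 54, 54, 46, 55]
t=3: [55, 53, 56, 56, 57, 57, 56, 56, 55]
t=4: [56, 56, 56, 55, 55, 55, 55, 55, 56]
t=5: [56, 56, 56, 56, 56, 56, 56, 56, 56]
t=6: [56, 56, 56, 56, 56, 56, 56, 56, 56]

Answer: [56, 56, 56, 56, 56, 56, 56, 56, 56]
Key observation: The state at step 5, [56, 56, 56, 56, 56, 56, 56, 56, 56], reappears at step 6: the system is in a cycle of period 1 from step 5 on.  Therefore the state at step 4786 equals the state at step 5 + ((4786 - 5) mod 1) = 5, which is [56, 56, 56, 56, 56, 56, 56, 56, 56].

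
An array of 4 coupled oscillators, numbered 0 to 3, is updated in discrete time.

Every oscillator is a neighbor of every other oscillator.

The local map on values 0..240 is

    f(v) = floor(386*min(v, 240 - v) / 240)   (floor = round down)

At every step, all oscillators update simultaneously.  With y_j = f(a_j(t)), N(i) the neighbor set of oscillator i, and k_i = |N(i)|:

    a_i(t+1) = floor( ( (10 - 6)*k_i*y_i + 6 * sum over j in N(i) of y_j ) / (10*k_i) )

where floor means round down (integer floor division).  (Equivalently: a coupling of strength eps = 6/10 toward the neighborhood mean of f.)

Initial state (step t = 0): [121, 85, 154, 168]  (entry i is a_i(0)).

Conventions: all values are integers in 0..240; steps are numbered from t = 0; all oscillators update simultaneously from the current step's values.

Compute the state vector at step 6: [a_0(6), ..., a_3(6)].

Simulating step by step:
t=0: [121, 85, 154, 168]
t=1: [154, 143, 143, 139]
t=2: [150, 153, 153, 154]
t=3: [140, 139, 139, 139]
t=4: [161, 161, 161, 161]
t=5: [127, 127, 127, 127]
t=6: [181, 181, 181, 181]

Answer: [181, 181, 181, 181]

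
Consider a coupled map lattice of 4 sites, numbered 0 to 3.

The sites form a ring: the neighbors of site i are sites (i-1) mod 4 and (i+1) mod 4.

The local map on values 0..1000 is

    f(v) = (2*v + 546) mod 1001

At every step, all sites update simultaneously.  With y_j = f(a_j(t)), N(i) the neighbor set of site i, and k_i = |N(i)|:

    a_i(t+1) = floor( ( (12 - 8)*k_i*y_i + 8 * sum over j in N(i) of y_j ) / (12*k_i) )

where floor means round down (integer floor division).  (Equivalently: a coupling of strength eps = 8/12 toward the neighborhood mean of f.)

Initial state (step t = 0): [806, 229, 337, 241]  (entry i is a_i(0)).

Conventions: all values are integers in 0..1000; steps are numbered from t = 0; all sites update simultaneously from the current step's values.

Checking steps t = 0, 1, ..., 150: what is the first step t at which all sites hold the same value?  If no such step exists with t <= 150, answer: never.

Simulating step by step:
t=0: [806, 229, 337, 241]  (not all equal)
t=1: [62, 126, 83, 134]  (not all equal)
t=2: [760, 726, 774, 732]  (not all equal)
t=3: [356, 384, 365, 54]  (not all equal)
t=4: [408, 281, 414, 395]  (not all equal)
t=5: [267, 280, 271, 356]  (not all equal)
t=6: [147, 90, 149, 141]  (not all equal)
t=7: [798, 803, 799, 837]  (not all equal)
t=8: [169, 144, 170, 166]  (not all equal)
t=9: [865, 868, 866, 882]  (not all equal)
t=10: [287, 276, 288, 286]  (not all equal)
t=11: [111, 112, 111, 119]  (not all equal)
t=12: [774, 768, 774, 773]  (not all equal)
t=13: [87, 88, 87, 91]  (not all equal)
t=14: [723, 720, 723, 722]  (not all equal)
t=15: [988, 989, 988, 990]  (not all equal)
t=16: [522, 520, 522, 521]  (not all equal)
t=17: [587, 587, 587, 588]  (not all equal)
t=18: [719, 719, 719, 719]  (all equal)

Answer: 18
Key observation: Synchronization is absorbing here: once all sites are equal they stay equal, and step 18 is the first all-equal step.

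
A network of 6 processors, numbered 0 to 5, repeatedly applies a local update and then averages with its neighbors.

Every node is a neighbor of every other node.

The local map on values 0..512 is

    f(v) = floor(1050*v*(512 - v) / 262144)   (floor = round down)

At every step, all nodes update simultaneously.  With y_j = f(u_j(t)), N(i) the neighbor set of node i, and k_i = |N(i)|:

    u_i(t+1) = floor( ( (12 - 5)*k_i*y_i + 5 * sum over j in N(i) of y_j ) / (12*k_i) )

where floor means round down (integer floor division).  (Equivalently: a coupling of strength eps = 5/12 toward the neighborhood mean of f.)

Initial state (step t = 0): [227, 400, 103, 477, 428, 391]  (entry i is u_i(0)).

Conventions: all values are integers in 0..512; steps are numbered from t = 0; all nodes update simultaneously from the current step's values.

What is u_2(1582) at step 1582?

Simulating step by step:
t=0: [227, 400, 103, 477, 428, 391]
t=1: [213, 173, 167, 116, 155, 178]
t=2: [240, 230, 228, 204, 223, 232]
t=3: [259, 258, 258, 254, 258, 259]
t=4: [262, 262, 262, 262, 262, 262]
t=5: [262, 262, 262, 262, 262, 262]

Answer: u_2(1582) = 262
Key observation: The state at step 4, [262, 262, 262, 262, 262, 262], reappears at step 5: the system is in a cycle of period 1 from step 4 on.  Therefore the state at step 1582 equals the state at step 4 + ((1582 - 4) mod 1) = 4, which is [262, 262, 262, 262, 262, 262].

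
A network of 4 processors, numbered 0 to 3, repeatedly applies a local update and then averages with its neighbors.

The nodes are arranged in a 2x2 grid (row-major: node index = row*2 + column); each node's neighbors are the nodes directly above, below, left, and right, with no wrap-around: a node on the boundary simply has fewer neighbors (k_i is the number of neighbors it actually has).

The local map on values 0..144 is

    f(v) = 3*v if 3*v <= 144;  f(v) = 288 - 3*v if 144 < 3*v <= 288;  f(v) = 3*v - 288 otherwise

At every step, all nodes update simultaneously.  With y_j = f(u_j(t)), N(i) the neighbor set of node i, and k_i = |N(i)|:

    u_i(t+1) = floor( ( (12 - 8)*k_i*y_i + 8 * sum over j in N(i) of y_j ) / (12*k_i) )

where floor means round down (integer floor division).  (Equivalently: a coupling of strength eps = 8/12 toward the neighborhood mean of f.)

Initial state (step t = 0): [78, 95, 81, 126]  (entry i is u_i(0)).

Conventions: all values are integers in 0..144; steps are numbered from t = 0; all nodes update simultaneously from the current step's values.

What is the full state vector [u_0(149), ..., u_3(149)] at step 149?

Answer: [66, 79, 65, 78]
Key observation: The state at step 3, [66, 79, 65, 78], reappears at step 5: the system is in a cycle of period 2 from step 3 on.  Therefore the state at step 149 equals the state at step 3 + ((149 - 3) mod 2) = 3, which is [66, 79, 65, 78].

Derivation:
t=0: [78, 95, 81, 126]
t=1: [34, 49, 63, 46]
t=2: [114, 127, 113, 126]
t=3: [66, 79, 65, 78]
t=4: [78, 65, 79, 66]
t=5: [66, 79, 65, 78]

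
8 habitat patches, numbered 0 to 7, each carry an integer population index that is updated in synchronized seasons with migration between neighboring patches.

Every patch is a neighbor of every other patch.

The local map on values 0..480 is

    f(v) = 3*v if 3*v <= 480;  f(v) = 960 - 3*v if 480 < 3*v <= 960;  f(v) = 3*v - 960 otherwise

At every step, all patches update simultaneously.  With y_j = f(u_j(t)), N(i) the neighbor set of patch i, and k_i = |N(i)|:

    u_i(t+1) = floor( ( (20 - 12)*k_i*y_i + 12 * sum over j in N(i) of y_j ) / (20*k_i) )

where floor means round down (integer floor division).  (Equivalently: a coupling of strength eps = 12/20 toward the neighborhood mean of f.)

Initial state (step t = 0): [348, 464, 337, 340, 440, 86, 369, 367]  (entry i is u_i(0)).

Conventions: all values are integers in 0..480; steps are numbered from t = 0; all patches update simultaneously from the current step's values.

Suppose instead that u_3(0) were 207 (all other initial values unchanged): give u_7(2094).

Simulating step by step:
t=0: [348, 464, 337, 207, 440, 86, 369, 367]
t=1: [181, 291, 171, 261, 268, 236, 201, 199]
t=2: [324, 220, 333, 249, 242, 272, 305, 307]
t=3: [91, 182, 100, 154, 161, 133, 102, 100]
t=4: [337, 381, 345, 396, 401, 376, 347, 345]
t=5: [110, 152, 118, 166, 171, 147, 120, 118]
t=6: [378, 417, 385, 419, 415, 413, 387, 385]
t=7: [219, 255, 225, 257, 253, 252, 227, 225]
t=8: [261, 227, 255, 225, 229, 230, 254, 255]
t=9: [216, 248, 221, 250, 246, 245, 222, 221]
t=10: [275, 245, 271, 243, 247, 248, 270, 271]
t=11: [168, 196, 172, 198, 194, 193, 173, 172]
t=12: [424, 398, 420, 396, 400, 401, 419, 420]
t=13: [282, 258, 278, 256, 260, 261, 277, 278]
t=14: [141, 163, 145, 165, 162, 161, 145, 145]
t=15: [442, 457, 446, 456, 458, 459, 446, 446]
t=16: [385, 399, 388, 398, 400, 401, 388, 388]
t=17: [212, 225, 215, 224, 226, 227, 215, 215]
t=18: [307, 295, 304, 296, 294, 293, 304, 304]
t=19: [54, 65, 57, 64, 66, 67, 57, 57]
t=20: [176, 186, 178, 185, 187, 188, 178, 178]
t=21: [419, 410, 417, 411, 409, 408, 417, 417]
t=22: [285, 277, 283, 278, 276, 275, 283, 283]
t=23: [115, 122, 117, 121, 123, 124, 117, 117]
t=24: [354, 360, 356, 359, 361, 362, 356, 356]
t=25: [110, 115, 112, 114, 116, 117, 112, 112]
t=26: [337, 341, 339, 340, 342, 343, 339, 339]
t=27: [57, 60, 59, 60, 61, 62, 59, 59]
t=28: [176, 179, 178, 179, 180, 181, 178, 178]
t=29: [426, 423, 424, 423, 422, 421, 424, 424]
t=30: [312, 309, 310, 309, 308, 307, 310, 310]
t=31: [29, 32, 31, 32, 33, 34, 31, 31]
t=32: [92, 95, 94, 95, 96, 97, 94, 94]
t=33: [281, 284, 283, 284, 285, 286, 283, 283]
t=34: [111, 108, 109, 108, 107, 106, 109, 109]
t=35: [327, 324, 325, 324, 323, 322, 325, 325]
t=36: [15, 12, 13, 12, 11, 10, 13, 13]
t=37: [39, 36, 37, 36, 35, 34, 37, 37]
t=38: [111, 108, 109, 108, 107, 106, 109, 109]

Answer: u_7(2094) = 109
Key observation: The state at step 34, [111, 108, 109, 108, 107, 106, 109, 109], reappears at step 38: the system is in a cycle of period 4 from step 34 on.  Therefore the state at step 2094 equals the state at step 34 + ((2094 - 34) mod 4) = 34, which is [111, 108, 109, 108, 107, 106, 109, 109].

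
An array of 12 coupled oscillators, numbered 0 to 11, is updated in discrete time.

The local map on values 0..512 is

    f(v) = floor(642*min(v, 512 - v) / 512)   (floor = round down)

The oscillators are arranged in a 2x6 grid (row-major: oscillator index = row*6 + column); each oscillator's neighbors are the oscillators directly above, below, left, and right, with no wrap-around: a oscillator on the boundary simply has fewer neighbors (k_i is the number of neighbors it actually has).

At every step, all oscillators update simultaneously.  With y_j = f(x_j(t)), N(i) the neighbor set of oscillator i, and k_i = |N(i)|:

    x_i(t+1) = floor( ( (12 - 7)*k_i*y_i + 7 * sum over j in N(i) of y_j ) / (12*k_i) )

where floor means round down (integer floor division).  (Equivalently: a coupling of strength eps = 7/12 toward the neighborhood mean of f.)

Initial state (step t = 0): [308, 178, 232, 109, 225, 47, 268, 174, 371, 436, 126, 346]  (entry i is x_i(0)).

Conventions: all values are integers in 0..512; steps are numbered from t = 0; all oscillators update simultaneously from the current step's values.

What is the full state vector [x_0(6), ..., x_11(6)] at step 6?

Simulating step by step:
t=0: [308, 178, 232, 109, 225, 47, 268, 174, 371, 436, 126, 346]
t=1: [260, 241, 224, 186, 185, 167, 265, 227, 190, 130, 179, 149]
t=2: [309, 296, 266, 228, 225, 208, 303, 283, 240, 203, 206, 203]
t=3: [261, 277, 294, 282, 273, 264, 266, 281, 290, 269, 261, 256]
t=4: [306, 292, 280, 290, 301, 310, 304, 291, 284, 297, 310, 315]
t=5: [263, 275, 283, 275, 262, 254, 264, 274, 281, 270, 257, 250]
t=6: [307, 298, 291, 299, 312, 315, 307, 298, 293, 302, 313, 316]

Answer: [307, 298, 291, 299, 312, 315, 307, 298, 293, 302, 313, 316]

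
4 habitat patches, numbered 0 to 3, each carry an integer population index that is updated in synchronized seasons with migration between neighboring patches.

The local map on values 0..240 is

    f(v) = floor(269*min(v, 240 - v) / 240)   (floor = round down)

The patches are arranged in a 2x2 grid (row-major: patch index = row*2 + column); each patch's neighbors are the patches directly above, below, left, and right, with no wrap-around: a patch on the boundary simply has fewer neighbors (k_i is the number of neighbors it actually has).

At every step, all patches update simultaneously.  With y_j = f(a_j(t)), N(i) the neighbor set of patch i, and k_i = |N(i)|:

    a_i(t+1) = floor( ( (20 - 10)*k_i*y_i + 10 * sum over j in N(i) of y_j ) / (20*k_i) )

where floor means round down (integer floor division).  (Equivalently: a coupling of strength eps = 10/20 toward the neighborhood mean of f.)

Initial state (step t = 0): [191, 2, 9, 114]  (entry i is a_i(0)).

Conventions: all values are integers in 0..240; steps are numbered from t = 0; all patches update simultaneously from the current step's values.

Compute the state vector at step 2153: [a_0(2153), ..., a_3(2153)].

Answer: [133, 133, 133, 133]
Key observation: The state at step 13, [133, 133, 133, 133], reappears at step 15: the system is in a cycle of period 2 from step 13 on.  Therefore the state at step 2153 equals the state at step 13 + ((2153 - 13) mod 2) = 13, which is [133, 133, 133, 133].

Derivation:
t=0: [191, 2, 9, 114]
t=1: [30, 46, 50, 66]
t=2: [43, 52, 54, 63]
t=3: [53, 58, 59, 64]
t=4: [62, 65, 65, 68]
t=5: [70, 72, 72, 74]
t=6: [79, 80, 80, 81]
t=7: [88, 89, 89, 89]
t=8: [98, 98, 98, 99]
t=9: [109, 109, 109, 109]
t=10: [122, 122, 122, 122]
t=11: [132, 132, 132, 132]
t=12: [121, 121, 121, 121]
t=13: [133, 133, 133, 133]
t=14: [119, 119, 119, 119]
t=15: [133, 133, 133, 133]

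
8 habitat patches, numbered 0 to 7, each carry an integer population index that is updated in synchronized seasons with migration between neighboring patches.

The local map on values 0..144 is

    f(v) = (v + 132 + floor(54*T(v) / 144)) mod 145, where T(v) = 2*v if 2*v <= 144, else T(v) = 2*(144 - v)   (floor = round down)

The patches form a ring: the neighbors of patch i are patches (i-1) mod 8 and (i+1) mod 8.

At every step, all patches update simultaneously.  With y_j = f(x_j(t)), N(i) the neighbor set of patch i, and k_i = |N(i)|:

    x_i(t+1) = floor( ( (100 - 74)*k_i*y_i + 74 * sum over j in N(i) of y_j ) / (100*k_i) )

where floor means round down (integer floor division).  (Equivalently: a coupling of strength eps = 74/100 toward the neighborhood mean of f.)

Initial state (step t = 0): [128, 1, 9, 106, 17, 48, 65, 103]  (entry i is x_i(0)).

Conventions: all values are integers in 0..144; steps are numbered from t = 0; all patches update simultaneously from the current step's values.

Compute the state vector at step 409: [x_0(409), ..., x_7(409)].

Simulating step by step:
t=0: [128, 1, 9, 106, 17, 48, 65, 103]
t=1: [126, 82, 94, 38, 75, 61, 96, 115]
t=2: [120, 120, 92, 99, 83, 110, 110, 122]
t=3: [125, 122, 120, 117, 119, 119, 123, 123]
t=4: [125, 125, 124, 124, 124, 124, 124, 125]
t=5: [126, 126, 126, 126, 126, 126, 126, 126]
t=6: [126, 126, 126, 126, 126, 126, 126, 126]

Answer: [126, 126, 126, 126, 126, 126, 126, 126]
Key observation: The state at step 5, [126, 126, 126, 126, 126, 126, 126, 126], reappears at step 6: the system is in a cycle of period 1 from step 5 on.  Therefore the state at step 409 equals the state at step 5 + ((409 - 5) mod 1) = 5, which is [126, 126, 126, 126, 126, 126, 126, 126].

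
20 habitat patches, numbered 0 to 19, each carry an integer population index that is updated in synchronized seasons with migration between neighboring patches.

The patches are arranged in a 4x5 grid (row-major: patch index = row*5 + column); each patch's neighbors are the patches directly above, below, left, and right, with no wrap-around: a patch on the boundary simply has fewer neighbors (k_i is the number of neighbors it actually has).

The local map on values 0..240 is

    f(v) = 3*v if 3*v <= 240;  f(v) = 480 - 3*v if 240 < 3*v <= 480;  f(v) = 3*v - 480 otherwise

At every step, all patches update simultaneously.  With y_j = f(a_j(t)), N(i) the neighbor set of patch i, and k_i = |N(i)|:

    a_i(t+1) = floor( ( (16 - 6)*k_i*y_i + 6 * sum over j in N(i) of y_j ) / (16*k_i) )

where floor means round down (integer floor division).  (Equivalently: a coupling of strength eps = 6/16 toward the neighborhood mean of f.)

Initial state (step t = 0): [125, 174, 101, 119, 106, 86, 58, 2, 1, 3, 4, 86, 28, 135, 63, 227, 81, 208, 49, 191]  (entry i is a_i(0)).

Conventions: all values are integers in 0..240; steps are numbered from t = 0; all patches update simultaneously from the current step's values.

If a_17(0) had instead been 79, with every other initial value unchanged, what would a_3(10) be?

Simulating step by step:
t=0: [125, 174, 101, 119, 106, 86, 58, 2, 1, 3, 4, 86, 28, 135, 63, 227, 81, 79, 49, 191]
t=1: [115, 83, 132, 119, 126, 175, 154, 44, 21, 49, 88, 186, 103, 86, 140, 172, 230, 206, 142, 121]
t=2: [136, 174, 113, 108, 114, 74, 56, 114, 97, 120, 154, 106, 160, 171, 98, 102, 162, 140, 93, 94]
t=3: [94, 73, 130, 156, 138, 171, 157, 132, 160, 139, 81, 119, 36, 74, 160, 113, 53, 63, 162, 196]
t=4: [171, 174, 95, 27, 55, 76, 48, 71, 35, 47, 185, 124, 125, 149, 49, 162, 156, 152, 68, 68]
t=5: [71, 72, 163, 108, 144, 174, 145, 184, 109, 140, 89, 99, 101, 73, 139, 20, 24, 55, 160, 193]
t=6: [181, 168, 61, 123, 70, 85, 76, 81, 143, 70, 168, 161, 170, 173, 86, 90, 96, 134, 60, 73]
t=7: [86, 74, 160, 124, 191, 180, 188, 194, 87, 191, 69, 46, 52, 69, 197, 171, 156, 99, 154, 212]
t=8: [191, 177, 54, 106, 95, 101, 101, 106, 184, 111, 158, 129, 156, 176, 126, 61, 51, 137, 79, 121]
t=9: [100, 85, 148, 154, 179, 145, 155, 140, 93, 138, 60, 90, 42, 69, 102, 144, 138, 93, 177, 136]
t=10: [163, 169, 60, 48, 51, 75, 60, 72, 158, 95, 150, 167, 142, 181, 151, 76, 98, 156, 91, 87]

Answer: a_3(10) = 48
Key observation: This trace re-runs the system from the modified initial state.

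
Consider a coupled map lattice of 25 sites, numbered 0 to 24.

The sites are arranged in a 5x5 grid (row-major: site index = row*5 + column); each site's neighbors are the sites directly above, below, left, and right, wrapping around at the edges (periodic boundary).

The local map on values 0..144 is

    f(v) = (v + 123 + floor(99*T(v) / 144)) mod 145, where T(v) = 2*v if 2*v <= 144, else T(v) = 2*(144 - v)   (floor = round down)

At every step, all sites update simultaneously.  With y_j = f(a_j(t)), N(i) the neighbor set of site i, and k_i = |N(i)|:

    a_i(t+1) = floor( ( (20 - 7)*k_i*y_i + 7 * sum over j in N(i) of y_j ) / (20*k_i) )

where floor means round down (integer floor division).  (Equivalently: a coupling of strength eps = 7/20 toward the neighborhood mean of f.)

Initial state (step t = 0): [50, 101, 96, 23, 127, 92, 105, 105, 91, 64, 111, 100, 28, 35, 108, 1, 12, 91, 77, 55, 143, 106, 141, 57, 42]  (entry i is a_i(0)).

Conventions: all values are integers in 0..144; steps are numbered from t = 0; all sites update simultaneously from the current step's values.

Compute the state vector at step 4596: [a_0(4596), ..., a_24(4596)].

Simulating step by step:
t=0: [50, 101, 96, 23, 127, 92, 105, 105, 91, 64, 111, 100, 28, 35, 108, 1, 12, 91, 77, 55, 143, 106, 141, 57, 42]
t=1: [108, 134, 128, 66, 112, 135, 136, 128, 123, 132, 134, 117, 70, 67, 125, 113, 51, 106, 38, 99, 117, 122, 126, 93, 91]
t=2: [132, 126, 128, 133, 134, 125, 125, 129, 129, 127, 126, 128, 140, 130, 129, 129, 110, 126, 92, 130, 132, 126, 130, 132, 139]
t=3: [126, 127, 127, 126, 125, 128, 128, 126, 127, 127, 127, 128, 124, 127, 127, 127, 131, 129, 136, 127, 126, 128, 127, 127, 124]
t=4: [128, 128, 128, 128, 128, 128, 128, 128, 128, 128, 128, 127, 128, 127, 128, 127, 126, 127, 125, 127, 128, 127, 127, 127, 128]
t=5: [128, 128, 128, 128, 128, 128, 128, 128, 128, 128, 128, 128, 128, 128, 128, 128, 128, 128, 128, 128, 128, 128, 128, 128, 128]
t=6: [128, 128, 128, 128, 128, 128, 128, 128, 128, 128, 128, 128, 128, 128, 128, 128, 128, 128, 128, 128, 128, 128, 128, 128, 128]

Answer: [128, 128, 128, 128, 128, 128, 128, 128, 128, 128, 128, 128, 128, 128, 128, 128, 128, 128, 128, 128, 128, 128, 128, 128, 128]
Key observation: The state at step 5, [128, 128, 128, 128, 128, 128, 128, 128, 128, 128, 128, 128, 128, 128, 128, 128, 128, 128, 128, 128, 128, 128, 128, 128, 128], reappears at step 6: the system is in a cycle of period 1 from step 5 on.  Therefore the state at step 4596 equals the state at step 5 + ((4596 - 5) mod 1) = 5, which is [128, 128, 128, 128, 128, 128, 128, 128, 128, 128, 128, 128, 128, 128, 128, 128, 128, 128, 128, 128, 128, 128, 128, 128, 128].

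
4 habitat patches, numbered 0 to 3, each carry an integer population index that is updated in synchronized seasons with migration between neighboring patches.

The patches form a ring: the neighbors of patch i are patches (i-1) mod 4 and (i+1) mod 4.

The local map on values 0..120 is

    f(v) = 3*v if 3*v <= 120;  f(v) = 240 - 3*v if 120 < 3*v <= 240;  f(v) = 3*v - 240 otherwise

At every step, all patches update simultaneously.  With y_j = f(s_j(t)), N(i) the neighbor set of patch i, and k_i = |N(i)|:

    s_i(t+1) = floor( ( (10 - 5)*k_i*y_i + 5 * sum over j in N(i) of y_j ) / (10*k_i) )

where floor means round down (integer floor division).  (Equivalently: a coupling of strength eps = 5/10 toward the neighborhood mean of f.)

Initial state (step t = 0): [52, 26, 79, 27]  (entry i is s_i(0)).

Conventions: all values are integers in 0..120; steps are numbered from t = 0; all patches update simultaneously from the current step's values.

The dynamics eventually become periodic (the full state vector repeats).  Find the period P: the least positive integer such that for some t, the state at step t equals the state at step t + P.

Simulating step by step:
t=0: [52, 26, 79, 27]
t=1: [81, 60, 41, 62]
t=2: [30, 60, 87, 57]
t=3: [77, 57, 42, 62]
t=4: [35, 65, 87, 57]
t=5: [81, 54, 39, 66]
t=6: [31, 69, 88, 51]
t=7: [76, 45, 42, 72]
t=8: [38, 84, 89, 43]
t=9: [87, 41, 44, 90]
t=10: [47, 90, 90, 47]
t=11: [81, 47, 47, 81]
t=12: [27, 75, 75, 27]
t=13: [64, 31, 31, 64]
t=14: [59, 81, 81, 59]
t=15: [48, 18, 18, 48]
t=16: [85, 64, 64, 85]
t=17: [23, 39, 39, 23]
t=18: [81, 105, 105, 81]
t=19: [21, 57, 57, 21]
t=20: [64, 67, 67, 64]
t=21: [45, 41, 41, 45]
t=22: [108, 114, 114, 108]
t=23: [88, 97, 97, 88]
t=24: [30, 44, 44, 30]
t=25: [94, 103, 103, 94]
t=26: [48, 62, 62, 48]
t=27: [85, 64, 64, 85]

Answer: 11
Key observation: The state at step 16, [85, 64, 64, 85], reappears at step 27 — and no state repeats earlier — so the cycle the system enters has period 11.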